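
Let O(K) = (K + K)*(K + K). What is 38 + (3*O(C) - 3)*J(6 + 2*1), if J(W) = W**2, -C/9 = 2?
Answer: 248678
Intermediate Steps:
C = -18 (C = -9*2 = -18)
O(K) = 4*K**2 (O(K) = (2*K)*(2*K) = 4*K**2)
38 + (3*O(C) - 3)*J(6 + 2*1) = 38 + (3*(4*(-18)**2) - 3)*(6 + 2*1)**2 = 38 + (3*(4*324) - 3)*(6 + 2)**2 = 38 + (3*1296 - 3)*8**2 = 38 + (3888 - 3)*64 = 38 + 3885*64 = 38 + 248640 = 248678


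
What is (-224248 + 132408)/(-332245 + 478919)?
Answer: -45920/73337 ≈ -0.62615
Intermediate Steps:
(-224248 + 132408)/(-332245 + 478919) = -91840/146674 = -91840*1/146674 = -45920/73337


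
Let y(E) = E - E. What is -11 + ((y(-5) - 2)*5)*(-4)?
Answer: 29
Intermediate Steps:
y(E) = 0
-11 + ((y(-5) - 2)*5)*(-4) = -11 + ((0 - 2)*5)*(-4) = -11 - 2*5*(-4) = -11 - 10*(-4) = -11 + 40 = 29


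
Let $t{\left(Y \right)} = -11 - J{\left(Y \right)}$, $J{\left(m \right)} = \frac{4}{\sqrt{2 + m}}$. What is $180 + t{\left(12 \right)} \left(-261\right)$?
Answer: $3051 + \frac{522 \sqrt{14}}{7} \approx 3330.0$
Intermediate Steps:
$J{\left(m \right)} = \frac{4}{\sqrt{2 + m}}$
$t{\left(Y \right)} = -11 - \frac{4}{\sqrt{2 + Y}}$
$180 + t{\left(12 \right)} \left(-261\right) = 180 + \left(-11 - \frac{4}{\sqrt{2 + 12}}\right) \left(-261\right) = 180 + \left(-11 - \frac{4}{\sqrt{14}}\right) \left(-261\right) = 180 + \left(-11 - 4 \frac{\sqrt{14}}{14}\right) \left(-261\right) = 180 + \left(-11 - \frac{2 \sqrt{14}}{7}\right) \left(-261\right) = 180 + \left(2871 + \frac{522 \sqrt{14}}{7}\right) = 3051 + \frac{522 \sqrt{14}}{7}$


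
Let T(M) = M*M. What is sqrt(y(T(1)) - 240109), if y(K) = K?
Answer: 2*I*sqrt(60027) ≈ 490.01*I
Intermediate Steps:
T(M) = M**2
sqrt(y(T(1)) - 240109) = sqrt(1**2 - 240109) = sqrt(1 - 240109) = sqrt(-240108) = 2*I*sqrt(60027)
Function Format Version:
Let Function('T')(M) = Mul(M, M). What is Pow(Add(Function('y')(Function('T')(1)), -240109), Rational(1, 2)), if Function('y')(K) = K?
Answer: Mul(2, I, Pow(60027, Rational(1, 2))) ≈ Mul(490.01, I)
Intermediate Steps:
Function('T')(M) = Pow(M, 2)
Pow(Add(Function('y')(Function('T')(1)), -240109), Rational(1, 2)) = Pow(Add(Pow(1, 2), -240109), Rational(1, 2)) = Pow(Add(1, -240109), Rational(1, 2)) = Pow(-240108, Rational(1, 2)) = Mul(2, I, Pow(60027, Rational(1, 2)))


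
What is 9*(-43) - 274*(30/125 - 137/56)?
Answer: 152293/700 ≈ 217.56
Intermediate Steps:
9*(-43) - 274*(30/125 - 137/56) = -387 - 274*(30*(1/125) - 137*1/56) = -387 - 274*(6/25 - 137/56) = -387 - 274*(-3089/1400) = -387 + 423193/700 = 152293/700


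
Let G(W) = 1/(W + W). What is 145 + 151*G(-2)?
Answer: 429/4 ≈ 107.25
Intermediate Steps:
G(W) = 1/(2*W)
145 + 151*G(-2) = 145 + 151*((½)/(-2)) = 145 + 151*((½)*(-½)) = 145 + 151*(-¼) = 145 - 151/4 = 429/4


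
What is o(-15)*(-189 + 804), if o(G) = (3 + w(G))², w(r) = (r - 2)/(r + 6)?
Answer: 396880/27 ≈ 14699.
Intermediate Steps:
w(r) = (-2 + r)/(6 + r)
o(G) = (3 + (-2 + G)/(6 + G))²
o(-15)*(-189 + 804) = (16*(4 - 15)²/(6 - 15)²)*(-189 + 804) = (16*(-11)²/(-9)²)*615 = (16*121*(1/81))*615 = (1936/81)*615 = 396880/27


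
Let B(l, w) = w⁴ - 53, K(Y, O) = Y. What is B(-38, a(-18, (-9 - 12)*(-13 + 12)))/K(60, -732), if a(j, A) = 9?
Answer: 1627/15 ≈ 108.47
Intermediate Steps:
B(l, w) = -53 + w⁴
B(-38, a(-18, (-9 - 12)*(-13 + 12)))/K(60, -732) = (-53 + 9⁴)/60 = (-53 + 6561)*(1/60) = 6508*(1/60) = 1627/15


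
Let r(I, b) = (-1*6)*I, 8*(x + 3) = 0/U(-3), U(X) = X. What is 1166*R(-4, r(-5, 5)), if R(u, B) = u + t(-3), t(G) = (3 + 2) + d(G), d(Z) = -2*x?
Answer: 8162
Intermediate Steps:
x = -3 (x = -3 + (0/(-3))/8 = -3 + (0*(-1/3))/8 = -3 + (1/8)*0 = -3 + 0 = -3)
r(I, b) = -6*I
d(Z) = 6 (d(Z) = -2*(-3) = 6)
t(G) = 11 (t(G) = (3 + 2) + 6 = 5 + 6 = 11)
R(u, B) = 11 + u (R(u, B) = u + 11 = 11 + u)
1166*R(-4, r(-5, 5)) = 1166*(11 - 4) = 1166*7 = 8162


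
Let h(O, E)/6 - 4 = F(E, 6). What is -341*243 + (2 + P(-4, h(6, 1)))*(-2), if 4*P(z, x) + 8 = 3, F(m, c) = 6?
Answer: -165729/2 ≈ -82865.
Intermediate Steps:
h(O, E) = 60 (h(O, E) = 24 + 6*6 = 24 + 36 = 60)
P(z, x) = -5/4 (P(z, x) = -2 + (1/4)*3 = -2 + 3/4 = -5/4)
-341*243 + (2 + P(-4, h(6, 1)))*(-2) = -341*243 + (2 - 5/4)*(-2) = -82863 + (3/4)*(-2) = -82863 - 3/2 = -165729/2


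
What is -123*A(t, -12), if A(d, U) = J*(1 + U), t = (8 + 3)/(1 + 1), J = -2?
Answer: -2706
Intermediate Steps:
t = 11/2 ≈ 5.5000
A(d, U) = -2 - 2*U (A(d, U) = -2*(1 + U) = -2 - 2*U)
-123*A(t, -12) = -123*(-2 - 2*(-12)) = -123*(-2 + 24) = -123*22 = -2706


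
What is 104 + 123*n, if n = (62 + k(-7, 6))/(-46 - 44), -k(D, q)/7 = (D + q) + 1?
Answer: 289/15 ≈ 19.267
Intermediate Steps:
k(D, q) = -7 - 7*D - 7*q (k(D, q) = -7*((D + q) + 1) = -7*(1 + D + q) = -7 - 7*D - 7*q)
n = -31/45 (n = (62 + (-7 - 7*(-7) - 7*6))/(-46 - 44) = (62 + (-7 + 49 - 42))/(-90) = (62 + 0)*(-1/90) = 62*(-1/90) = -31/45 ≈ -0.68889)
104 + 123*n = 104 + 123*(-31/45) = 104 - 1271/15 = 289/15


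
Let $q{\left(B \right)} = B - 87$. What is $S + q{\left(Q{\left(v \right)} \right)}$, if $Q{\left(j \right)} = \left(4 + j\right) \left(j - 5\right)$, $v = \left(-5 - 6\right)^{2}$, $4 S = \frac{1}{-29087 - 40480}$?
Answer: $\frac{4010676683}{278268} \approx 14413.0$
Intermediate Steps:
$S = - \frac{1}{278268}$ ($S = \frac{1}{4 \left(-29087 - 40480\right)} = \frac{1}{4 \left(-69567\right)} = \frac{1}{4} \left(- \frac{1}{69567}\right) = - \frac{1}{278268} \approx -3.5937 \cdot 10^{-6}$)
$v = 121$ ($v = \left(-5 - 6\right)^{2} = \left(-11\right)^{2} = 121$)
$Q{\left(j \right)} = \left(-5 + j\right) \left(4 + j\right)$ ($Q{\left(j \right)} = \left(4 + j\right) \left(-5 + j\right) = \left(-5 + j\right) \left(4 + j\right)$)
$q{\left(B \right)} = -87 + B$
$S + q{\left(Q{\left(v \right)} \right)} = - \frac{1}{278268} - -14413 = - \frac{1}{278268} + \left(-87 + 14500\right) = - \frac{1}{278268} + 14413 = \frac{4010676683}{278268}$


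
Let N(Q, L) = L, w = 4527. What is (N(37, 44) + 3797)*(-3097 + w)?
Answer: 5492630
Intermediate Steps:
(N(37, 44) + 3797)*(-3097 + w) = (44 + 3797)*(-3097 + 4527) = 3841*1430 = 5492630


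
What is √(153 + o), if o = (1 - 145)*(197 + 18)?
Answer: 3*I*√3423 ≈ 175.52*I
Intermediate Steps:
o = -30960 (o = -144*215 = -30960)
√(153 + o) = √(153 - 30960) = √(-30807) = 3*I*√3423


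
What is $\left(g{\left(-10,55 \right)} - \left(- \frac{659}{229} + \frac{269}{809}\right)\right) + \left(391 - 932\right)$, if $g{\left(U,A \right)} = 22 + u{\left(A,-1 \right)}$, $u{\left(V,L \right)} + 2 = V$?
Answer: $- \frac{85860096}{185261} \approx -463.45$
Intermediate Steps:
$u{\left(V,L \right)} = -2 + V$
$g{\left(U,A \right)} = 20 + A$ ($g{\left(U,A \right)} = 22 + \left(-2 + A\right) = 20 + A$)
$\left(g{\left(-10,55 \right)} - \left(- \frac{659}{229} + \frac{269}{809}\right)\right) + \left(391 - 932\right) = \left(\left(20 + 55\right) - \left(- \frac{659}{229} + \frac{269}{809}\right)\right) + \left(391 - 932\right) = \left(75 - - \frac{471530}{185261}\right) - 541 = \left(75 + \left(- \frac{269}{809} + \frac{659}{229}\right)\right) - 541 = \left(75 + \frac{471530}{185261}\right) - 541 = \frac{14366105}{185261} - 541 = - \frac{85860096}{185261}$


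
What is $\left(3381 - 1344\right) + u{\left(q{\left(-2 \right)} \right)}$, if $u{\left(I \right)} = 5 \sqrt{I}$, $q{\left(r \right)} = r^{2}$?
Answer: $2047$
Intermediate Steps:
$\left(3381 - 1344\right) + u{\left(q{\left(-2 \right)} \right)} = \left(3381 - 1344\right) + 5 \sqrt{\left(-2\right)^{2}} = 2037 + 5 \sqrt{4} = 2037 + 5 \cdot 2 = 2037 + 10 = 2047$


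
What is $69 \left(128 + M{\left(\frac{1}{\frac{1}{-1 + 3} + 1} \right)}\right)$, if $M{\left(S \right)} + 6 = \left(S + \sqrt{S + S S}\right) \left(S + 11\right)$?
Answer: $\frac{26864}{3} + \frac{805 \sqrt{10}}{3} \approx 9803.2$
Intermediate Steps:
$M{\left(S \right)} = -6 + \left(11 + S\right) \left(S + \sqrt{S + S^{2}}\right)$ ($M{\left(S \right)} = -6 + \left(S + \sqrt{S + S S}\right) \left(S + 11\right) = -6 + \left(S + \sqrt{S + S^{2}}\right) \left(11 + S\right) = -6 + \left(11 + S\right) \left(S + \sqrt{S + S^{2}}\right)$)
$69 \left(128 + M{\left(\frac{1}{\frac{1}{-1 + 3} + 1} \right)}\right) = 69 \left(128 + \left(-6 + \left(\frac{1}{\frac{1}{-1 + 3} + 1}\right)^{2} + \frac{11}{\frac{1}{-1 + 3} + 1} + 11 \sqrt{\frac{1 + \frac{1}{\frac{1}{-1 + 3} + 1}}{\frac{1}{-1 + 3} + 1}} + \frac{\sqrt{\frac{1 + \frac{1}{\frac{1}{-1 + 3} + 1}}{\frac{1}{-1 + 3} + 1}}}{\frac{1}{-1 + 3} + 1}\right)\right) = 69 \left(128 + \left(-6 + \left(\frac{1}{\frac{1}{2} + 1}\right)^{2} + \frac{11}{\frac{1}{2} + 1} + 11 \sqrt{\frac{1 + \frac{1}{\frac{1}{2} + 1}}{\frac{1}{2} + 1}} + \frac{\sqrt{\frac{1 + \frac{1}{\frac{1}{2} + 1}}{\frac{1}{2} + 1}}}{\frac{1}{2} + 1}\right)\right) = 69 \left(128 + \left(-6 + \left(\frac{1}{\frac{3}{2}}\right)^{2} + \frac{11}{\frac{3}{2}} + 11 \sqrt{\frac{1 + \frac{1}{\frac{3}{2}}}{\frac{3}{2}}} + \frac{\sqrt{\frac{1 + \frac{1}{\frac{3}{2}}}{\frac{3}{2}}}}{\frac{3}{2}}\right)\right) = 69 \left(128 + \left(-6 + \left(\frac{2}{3}\right)^{2} + 11 \cdot \frac{2}{3} + 11 \sqrt{\frac{2 \left(1 + \frac{2}{3}\right)}{3}} + \frac{2 \sqrt{\frac{2 \left(1 + \frac{2}{3}\right)}{3}}}{3}\right)\right) = 69 \left(128 + \left(-6 + \frac{4}{9} + \frac{22}{3} + 11 \sqrt{\frac{2}{3} \cdot \frac{5}{3}} + \frac{2 \sqrt{\frac{2}{3} \cdot \frac{5}{3}}}{3}\right)\right) = 69 \left(128 + \left(-6 + \frac{4}{9} + \frac{22}{3} + 11 \sqrt{\frac{10}{9}} + \frac{2 \sqrt{\frac{10}{9}}}{3}\right)\right) = 69 \left(128 + \left(-6 + \frac{4}{9} + \frac{22}{3} + 11 \frac{\sqrt{10}}{3} + \frac{2 \frac{\sqrt{10}}{3}}{3}\right)\right) = 69 \left(128 + \left(-6 + \frac{4}{9} + \frac{22}{3} + \frac{11 \sqrt{10}}{3} + \frac{2 \sqrt{10}}{9}\right)\right) = 69 \left(128 + \left(\frac{16}{9} + \frac{35 \sqrt{10}}{9}\right)\right) = 69 \left(\frac{1168}{9} + \frac{35 \sqrt{10}}{9}\right) = \frac{26864}{3} + \frac{805 \sqrt{10}}{3}$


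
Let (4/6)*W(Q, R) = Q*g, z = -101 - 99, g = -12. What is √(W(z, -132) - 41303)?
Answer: I*√37703 ≈ 194.17*I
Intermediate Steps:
z = -200
W(Q, R) = -18*Q (W(Q, R) = 3*(Q*(-12))/2 = 3*(-12*Q)/2 = -18*Q)
√(W(z, -132) - 41303) = √(-18*(-200) - 41303) = √(3600 - 41303) = √(-37703) = I*√37703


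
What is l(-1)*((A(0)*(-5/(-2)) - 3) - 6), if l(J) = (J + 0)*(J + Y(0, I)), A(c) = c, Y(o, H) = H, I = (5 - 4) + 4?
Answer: 36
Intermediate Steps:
I = 5 (I = 1 + 4 = 5)
l(J) = J*(5 + J) (l(J) = (J + 0)*(J + 5) = J*(5 + J))
l(-1)*((A(0)*(-5/(-2)) - 3) - 6) = (-(5 - 1))*((0*(-5/(-2)) - 3) - 6) = (-1*4)*((0*(-5*(-½)) - 3) - 6) = -4*((0*(5/2) - 3) - 6) = -4*((0 - 3) - 6) = -4*(-3 - 6) = -4*(-9) = 36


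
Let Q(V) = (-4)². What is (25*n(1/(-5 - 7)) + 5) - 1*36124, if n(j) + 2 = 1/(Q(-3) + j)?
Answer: -6907979/191 ≈ -36167.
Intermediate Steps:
Q(V) = 16
n(j) = -2 + 1/(16 + j)
(25*n(1/(-5 - 7)) + 5) - 1*36124 = (25*((-31 - 2/(-5 - 7))/(16 + 1/(-5 - 7))) + 5) - 1*36124 = (25*((-31 - 2/(-12))/(16 + 1/(-12))) + 5) - 36124 = (25*((-31 - 2*(-1/12))/(16 - 1/12)) + 5) - 36124 = (25*((-31 + ⅙)/(191/12)) + 5) - 36124 = (25*((12/191)*(-185/6)) + 5) - 36124 = (25*(-370/191) + 5) - 36124 = (-9250/191 + 5) - 36124 = -8295/191 - 36124 = -6907979/191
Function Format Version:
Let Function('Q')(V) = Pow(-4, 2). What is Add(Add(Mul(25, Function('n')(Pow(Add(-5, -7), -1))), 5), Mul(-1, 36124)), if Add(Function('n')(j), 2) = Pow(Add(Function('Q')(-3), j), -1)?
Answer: Rational(-6907979, 191) ≈ -36167.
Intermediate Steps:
Function('Q')(V) = 16
Function('n')(j) = Add(-2, Pow(Add(16, j), -1))
Add(Add(Mul(25, Function('n')(Pow(Add(-5, -7), -1))), 5), Mul(-1, 36124)) = Add(Add(Mul(25, Mul(Pow(Add(16, Pow(Add(-5, -7), -1)), -1), Add(-31, Mul(-2, Pow(Add(-5, -7), -1))))), 5), Mul(-1, 36124)) = Add(Add(Mul(25, Mul(Pow(Add(16, Pow(-12, -1)), -1), Add(-31, Mul(-2, Pow(-12, -1))))), 5), -36124) = Add(Add(Mul(25, Mul(Pow(Add(16, Rational(-1, 12)), -1), Add(-31, Mul(-2, Rational(-1, 12))))), 5), -36124) = Add(Add(Mul(25, Mul(Pow(Rational(191, 12), -1), Add(-31, Rational(1, 6)))), 5), -36124) = Add(Add(Mul(25, Mul(Rational(12, 191), Rational(-185, 6))), 5), -36124) = Add(Add(Mul(25, Rational(-370, 191)), 5), -36124) = Add(Add(Rational(-9250, 191), 5), -36124) = Add(Rational(-8295, 191), -36124) = Rational(-6907979, 191)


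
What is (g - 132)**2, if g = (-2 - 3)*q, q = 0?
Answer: 17424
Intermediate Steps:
g = 0 (g = (-2 - 3)*0 = -5*0 = 0)
(g - 132)**2 = (0 - 132)**2 = (-132)**2 = 17424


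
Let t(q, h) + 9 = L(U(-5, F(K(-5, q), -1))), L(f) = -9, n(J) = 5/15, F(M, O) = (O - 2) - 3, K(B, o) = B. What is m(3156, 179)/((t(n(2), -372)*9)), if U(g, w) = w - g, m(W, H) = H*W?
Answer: -94154/27 ≈ -3487.2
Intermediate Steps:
F(M, O) = -5 + O (F(M, O) = (-2 + O) - 3 = -5 + O)
n(J) = ⅓ (n(J) = 5*(1/15) = ⅓)
t(q, h) = -18 (t(q, h) = -9 - 9 = -18)
m(3156, 179)/((t(n(2), -372)*9)) = (179*3156)/((-18*9)) = 564924/(-162) = 564924*(-1/162) = -94154/27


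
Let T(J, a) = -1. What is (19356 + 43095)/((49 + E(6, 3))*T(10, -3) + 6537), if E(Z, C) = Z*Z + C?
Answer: 62451/6449 ≈ 9.6838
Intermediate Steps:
E(Z, C) = C + Z**2 (E(Z, C) = Z**2 + C = C + Z**2)
(19356 + 43095)/((49 + E(6, 3))*T(10, -3) + 6537) = (19356 + 43095)/((49 + (3 + 6**2))*(-1) + 6537) = 62451/((49 + (3 + 36))*(-1) + 6537) = 62451/((49 + 39)*(-1) + 6537) = 62451/(88*(-1) + 6537) = 62451/(-88 + 6537) = 62451/6449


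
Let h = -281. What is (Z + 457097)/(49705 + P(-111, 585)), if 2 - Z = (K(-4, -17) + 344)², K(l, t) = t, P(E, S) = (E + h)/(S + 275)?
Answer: 75286550/10686477 ≈ 7.0450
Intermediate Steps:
P(E, S) = (-281 + E)/(275 + S) (P(E, S) = (E - 281)/(S + 275) = (-281 + E)/(275 + S))
Z = -106927 (Z = 2 - (-17 + 344)² = 2 - 1*327² = 2 - 1*106929 = 2 - 106929 = -106927)
(Z + 457097)/(49705 + P(-111, 585)) = (-106927 + 457097)/(49705 + (-281 - 111)/(275 + 585)) = 350170/(49705 - 392/860) = 350170/(49705 + (1/860)*(-392)) = 350170/(49705 - 98/215) = 350170/(10686477/215) = 350170*(215/10686477) = 75286550/10686477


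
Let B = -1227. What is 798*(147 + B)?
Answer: -861840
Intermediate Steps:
798*(147 + B) = 798*(147 - 1227) = 798*(-1080) = -861840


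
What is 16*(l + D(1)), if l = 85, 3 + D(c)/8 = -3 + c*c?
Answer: 720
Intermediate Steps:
D(c) = -48 + 8*c² (D(c) = -24 + 8*(-3 + c*c) = -24 + 8*(-3 + c²) = -24 + (-24 + 8*c²) = -48 + 8*c²)
16*(l + D(1)) = 16*(85 + (-48 + 8*1²)) = 16*(85 + (-48 + 8*1)) = 16*(85 + (-48 + 8)) = 16*(85 - 40) = 16*45 = 720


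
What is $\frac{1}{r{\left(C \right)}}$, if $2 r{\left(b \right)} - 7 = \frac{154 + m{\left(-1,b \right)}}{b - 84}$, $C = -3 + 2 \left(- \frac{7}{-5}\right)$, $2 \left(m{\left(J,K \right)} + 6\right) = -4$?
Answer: $\frac{842}{2217} \approx 0.37979$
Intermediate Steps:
$m{\left(J,K \right)} = -8$ ($m{\left(J,K \right)} = -6 + \frac{1}{2} \left(-4\right) = -6 - 2 = -8$)
$C = - \frac{1}{5}$ ($C = -3 + 2 \left(\left(-7\right) \left(- \frac{1}{5}\right)\right) = -3 + 2 \cdot \frac{7}{5} = -3 + \frac{14}{5} = - \frac{1}{5} \approx -0.2$)
$r{\left(b \right)} = \frac{7}{2} + \frac{73}{-84 + b}$ ($r{\left(b \right)} = \frac{7}{2} + \frac{\left(154 - 8\right) \frac{1}{b - 84}}{2} = \frac{7}{2} + \frac{146 \frac{1}{-84 + b}}{2} = \frac{7}{2} + \frac{73}{-84 + b}$)
$\frac{1}{r{\left(C \right)}} = \frac{1}{\frac{1}{2} \frac{1}{-84 - \frac{1}{5}} \left(-442 + 7 \left(- \frac{1}{5}\right)\right)} = \frac{1}{\frac{1}{2} \frac{1}{- \frac{421}{5}} \left(-442 - \frac{7}{5}\right)} = \frac{1}{\frac{1}{2} \left(- \frac{5}{421}\right) \left(- \frac{2217}{5}\right)} = \frac{1}{\frac{2217}{842}} = \frac{842}{2217}$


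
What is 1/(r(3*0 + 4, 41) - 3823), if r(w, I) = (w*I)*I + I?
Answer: 1/2942 ≈ 0.00033990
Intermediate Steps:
r(w, I) = I + w*I**2 (r(w, I) = (I*w)*I + I = w*I**2 + I = I + w*I**2)
1/(r(3*0 + 4, 41) - 3823) = 1/(41*(1 + 41*(3*0 + 4)) - 3823) = 1/(41*(1 + 41*(0 + 4)) - 3823) = 1/(41*(1 + 41*4) - 3823) = 1/(41*(1 + 164) - 3823) = 1/(41*165 - 3823) = 1/(6765 - 3823) = 1/2942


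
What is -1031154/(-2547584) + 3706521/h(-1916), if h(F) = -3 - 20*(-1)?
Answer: 4721345562441/21654464 ≈ 2.1803e+5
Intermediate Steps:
h(F) = 17 (h(F) = -3 + 20 = 17)
-1031154/(-2547584) + 3706521/h(-1916) = -1031154/(-2547584) + 3706521/17 = -1031154*(-1/2547584) + 3706521*(1/17) = 515577/1273792 + 3706521/17 = 4721345562441/21654464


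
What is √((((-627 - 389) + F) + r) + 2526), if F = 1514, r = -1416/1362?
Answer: 2*√38942531/227 ≈ 54.981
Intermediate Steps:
r = -236/227 (r = -1416*1/1362 = -236/227 ≈ -1.0396)
√((((-627 - 389) + F) + r) + 2526) = √((((-627 - 389) + 1514) - 236/227) + 2526) = √(((-1016 + 1514) - 236/227) + 2526) = √((498 - 236/227) + 2526) = √(112810/227 + 2526) = √(686212/227) = 2*√38942531/227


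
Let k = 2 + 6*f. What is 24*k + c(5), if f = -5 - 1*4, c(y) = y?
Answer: -1243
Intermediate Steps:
f = -9 (f = -5 - 4 = -9)
k = -52 (k = 2 + 6*(-9) = 2 - 54 = -52)
24*k + c(5) = 24*(-52) + 5 = -1248 + 5 = -1243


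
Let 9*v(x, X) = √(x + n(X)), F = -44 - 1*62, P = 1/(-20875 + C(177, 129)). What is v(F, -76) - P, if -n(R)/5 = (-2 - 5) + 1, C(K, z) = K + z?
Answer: 1/20569 + 2*I*√19/9 ≈ 4.8617e-5 + 0.96864*I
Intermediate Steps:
P = -1/20569 (P = 1/(-20875 + (177 + 129)) = 1/(-20875 + 306) = 1/(-20569) = -1/20569 ≈ -4.8617e-5)
n(R) = 30 (n(R) = -5*((-2 - 5) + 1) = -5*(-7 + 1) = -5*(-6) = 30)
F = -106 (F = -44 - 62 = -106)
v(x, X) = √(30 + x)/9 (v(x, X) = √(x + 30)/9 = √(30 + x)/9)
v(F, -76) - P = √(30 - 106)/9 - 1*(-1/20569) = √(-76)/9 + 1/20569 = (2*I*√19)/9 + 1/20569 = 2*I*√19/9 + 1/20569 = 1/20569 + 2*I*√19/9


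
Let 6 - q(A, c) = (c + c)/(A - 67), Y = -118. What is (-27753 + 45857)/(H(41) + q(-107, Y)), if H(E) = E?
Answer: 1575048/3971 ≈ 396.64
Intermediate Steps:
q(A, c) = 6 - 2*c/(-67 + A) (q(A, c) = 6 - (c + c)/(A - 67) = 6 - 2*c/(-67 + A))
(-27753 + 45857)/(H(41) + q(-107, Y)) = (-27753 + 45857)/(41 + 2*(-201 - 1*(-118) + 3*(-107))/(-67 - 107)) = 18104/(41 + 2*(-201 + 118 - 321)/(-174)) = 18104/(41 + 2*(-1/174)*(-404)) = 18104/(41 + 404/87) = 18104/(3971/87) = 18104*(87/3971) = 1575048/3971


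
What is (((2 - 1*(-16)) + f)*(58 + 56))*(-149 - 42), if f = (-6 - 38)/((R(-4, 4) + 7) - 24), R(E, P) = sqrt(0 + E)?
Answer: -131123028/293 - 1916112*I/293 ≈ -4.4752e+5 - 6539.6*I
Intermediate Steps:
R(E, P) = sqrt(E)
f = -44*(-17 - 2*I)/293 (f = (-6 - 38)/((sqrt(-4) + 7) - 24) = -44/((2*I + 7) - 24) = -44/((7 + 2*I) - 24) = -44*(-17 - 2*I)/293 ≈ 2.5529 + 0.30034*I)
(((2 - 1*(-16)) + f)*(58 + 56))*(-149 - 42) = (((2 - 1*(-16)) + (748/293 + 88*I/293))*(58 + 56))*(-149 - 42) = (((2 + 16) + (748/293 + 88*I/293))*114)*(-191) = ((18 + (748/293 + 88*I/293))*114)*(-191) = ((6022/293 + 88*I/293)*114)*(-191) = (686508/293 + 10032*I/293)*(-191) = -131123028/293 - 1916112*I/293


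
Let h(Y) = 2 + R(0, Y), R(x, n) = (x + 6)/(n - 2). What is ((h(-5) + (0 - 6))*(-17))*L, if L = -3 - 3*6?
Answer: -1734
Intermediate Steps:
R(x, n) = (6 + x)/(-2 + n)
h(Y) = 2 + 6/(-2 + Y) (h(Y) = 2 + (6 + 0)/(-2 + Y) = 2 + 6/(-2 + Y))
L = -21 (L = -3 - 18 = -21)
((h(-5) + (0 - 6))*(-17))*L = ((2*(1 - 5)/(-2 - 5) + (0 - 6))*(-17))*(-21) = ((2*(-4)/(-7) - 6)*(-17))*(-21) = ((2*(-1/7)*(-4) - 6)*(-17))*(-21) = ((8/7 - 6)*(-17))*(-21) = -34/7*(-17)*(-21) = (578/7)*(-21) = -1734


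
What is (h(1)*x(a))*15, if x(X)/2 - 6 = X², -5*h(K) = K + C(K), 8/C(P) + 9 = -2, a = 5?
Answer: -558/11 ≈ -50.727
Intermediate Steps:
C(P) = -8/11 (C(P) = 8/(-9 - 2) = 8/(-11) = 8*(-1/11) = -8/11)
h(K) = 8/55 - K/5 (h(K) = -(K - 8/11)/5 = -(-8/11 + K)/5 = 8/55 - K/5)
x(X) = 12 + 2*X²
(h(1)*x(a))*15 = ((8/55 - ⅕*1)*(12 + 2*5²))*15 = ((8/55 - ⅕)*(12 + 2*25))*15 = -3*(12 + 50)/55*15 = -3/55*62*15 = -186/55*15 = -558/11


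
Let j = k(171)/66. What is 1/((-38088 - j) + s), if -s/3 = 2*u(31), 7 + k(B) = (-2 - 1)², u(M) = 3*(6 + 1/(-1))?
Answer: -33/1259875 ≈ -2.6193e-5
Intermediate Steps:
u(M) = 15 (u(M) = 3*(6 + 1*(-1)) = 3*(6 - 1) = 3*5 = 15)
k(B) = 2 (k(B) = -7 + (-2 - 1)² = -7 + (-3)² = -7 + 9 = 2)
j = 1/33 (j = 2/66 = 2*(1/66) = 1/33 ≈ 0.030303)
s = -90 (s = -6*15 = -3*30 = -90)
1/((-38088 - j) + s) = 1/((-38088 - 1*1/33) - 90) = 1/((-38088 - 1/33) - 90) = 1/(-1256905/33 - 90) = 1/(-1259875/33) = -33/1259875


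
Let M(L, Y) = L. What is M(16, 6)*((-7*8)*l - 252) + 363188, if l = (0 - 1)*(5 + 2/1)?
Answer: 365428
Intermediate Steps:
l = -7 (l = -(5 + 2*1) = -(5 + 2) = -1*7 = -7)
M(16, 6)*((-7*8)*l - 252) + 363188 = 16*(-7*8*(-7) - 252) + 363188 = 16*(-56*(-7) - 252) + 363188 = 16*(392 - 252) + 363188 = 16*140 + 363188 = 2240 + 363188 = 365428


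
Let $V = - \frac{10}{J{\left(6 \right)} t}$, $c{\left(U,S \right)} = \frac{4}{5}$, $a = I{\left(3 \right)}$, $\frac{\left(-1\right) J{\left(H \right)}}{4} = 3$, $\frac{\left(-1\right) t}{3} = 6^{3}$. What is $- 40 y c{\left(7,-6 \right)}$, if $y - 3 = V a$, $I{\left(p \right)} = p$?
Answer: $- \frac{7766}{81} \approx -95.877$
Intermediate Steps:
$t = -648$ ($t = - 3 \cdot 6^{3} = \left(-3\right) 216 = -648$)
$J{\left(H \right)} = -12$ ($J{\left(H \right)} = \left(-4\right) 3 = -12$)
$a = 3$
$c{\left(U,S \right)} = \frac{4}{5}$ ($c{\left(U,S \right)} = 4 \cdot \frac{1}{5} = \frac{4}{5}$)
$V = - \frac{5}{3888}$ ($V = - \frac{10}{\left(-12\right) \left(-648\right)} = - \frac{10}{7776} = \left(-10\right) \frac{1}{7776} = - \frac{5}{3888} \approx -0.001286$)
$y = \frac{3883}{1296}$ ($y = 3 - \frac{5}{1296} = \frac{3883}{1296} \approx 2.9961$)
$- 40 y c{\left(7,-6 \right)} = \left(-40\right) \frac{3883}{1296} \cdot \frac{4}{5} = \left(- \frac{19415}{162}\right) \frac{4}{5} = - \frac{7766}{81}$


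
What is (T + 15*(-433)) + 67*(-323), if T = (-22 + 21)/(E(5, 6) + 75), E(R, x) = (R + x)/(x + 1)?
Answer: -15080903/536 ≈ -28136.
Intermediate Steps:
E(R, x) = (R + x)/(1 + x)
T = -7/536 (T = (-22 + 21)/((5 + 6)/(1 + 6) + 75) = -1/(11/7 + 75) = -1/(536/7) = (7/536)*(-1) = -7/536 ≈ -0.013060)
(T + 15*(-433)) + 67*(-323) = (-7/536 + 15*(-433)) + 67*(-323) = (-7/536 - 6495) - 21641 = -3481327/536 - 21641 = -15080903/536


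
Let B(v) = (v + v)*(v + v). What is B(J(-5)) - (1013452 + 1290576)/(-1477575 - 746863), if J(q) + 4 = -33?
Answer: 6091663258/1112219 ≈ 5477.0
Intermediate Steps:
J(q) = -37 (J(q) = -4 - 33 = -37)
B(v) = 4*v**2 (B(v) = (2*v)*(2*v) = 4*v**2)
B(J(-5)) - (1013452 + 1290576)/(-1477575 - 746863) = 4*(-37)**2 - (1013452 + 1290576)/(-1477575 - 746863) = 4*1369 - 2304028/(-2224438) = 5476 - 2304028*(-1)/2224438 = 5476 - 1*(-1152014/1112219) = 5476 + 1152014/1112219 = 6091663258/1112219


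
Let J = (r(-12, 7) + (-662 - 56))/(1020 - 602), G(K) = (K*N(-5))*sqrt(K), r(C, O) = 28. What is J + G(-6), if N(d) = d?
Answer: -345/209 + 30*I*sqrt(6) ≈ -1.6507 + 73.485*I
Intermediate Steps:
G(K) = -5*K**(3/2) (G(K) = (K*(-5))*sqrt(K) = (-5*K)*sqrt(K) = -5*K**(3/2))
J = -345/209 (J = (28 + (-662 - 56))/(1020 - 602) = (28 - 718)/418 = -690*1/418 = -345/209 ≈ -1.6507)
J + G(-6) = -345/209 - (-30)*I*sqrt(6) = -345/209 + 30*I*sqrt(6)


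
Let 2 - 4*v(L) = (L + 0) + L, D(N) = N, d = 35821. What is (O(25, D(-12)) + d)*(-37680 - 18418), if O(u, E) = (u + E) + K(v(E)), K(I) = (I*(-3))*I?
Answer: -4006210621/2 ≈ -2.0031e+9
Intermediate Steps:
v(L) = ½ - L/2 (v(L) = ½ - ((L + 0) + L)/4 = ½ - (L + L)/4 = ½ - L/2)
K(I) = -3*I² (K(I) = (-3*I)*I = -3*I²)
O(u, E) = E + u - 3*(½ - E/2)² (O(u, E) = (u + E) - 3*(½ - E/2)² = (E + u) - 3*(½ - E/2)² = E + u - 3*(½ - E/2)²)
(O(25, D(-12)) + d)*(-37680 - 18418) = ((-12 + 25 - 3*(-1 - 12)²/4) + 35821)*(-37680 - 18418) = ((-12 + 25 - ¾*(-13)²) + 35821)*(-56098) = ((-12 + 25 - ¾*169) + 35821)*(-56098) = ((-12 + 25 - 507/4) + 35821)*(-56098) = (-455/4 + 35821)*(-56098) = (142829/4)*(-56098) = -4006210621/2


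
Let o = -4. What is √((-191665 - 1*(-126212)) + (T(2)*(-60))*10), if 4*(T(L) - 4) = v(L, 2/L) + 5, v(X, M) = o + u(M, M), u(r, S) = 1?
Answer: I*√68153 ≈ 261.06*I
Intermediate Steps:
v(X, M) = -3 (v(X, M) = -4 + 1 = -3)
T(L) = 9/2 (T(L) = 4 + (-3 + 5)/4 = 4 + (¼)*2 = 4 + ½ = 9/2)
√((-191665 - 1*(-126212)) + (T(2)*(-60))*10) = √((-191665 - 1*(-126212)) + ((9/2)*(-60))*10) = √((-191665 + 126212) - 270*10) = √(-65453 - 2700) = √(-68153) = I*√68153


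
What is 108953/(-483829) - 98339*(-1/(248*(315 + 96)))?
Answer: 36473898647/49315722312 ≈ 0.73960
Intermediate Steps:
108953/(-483829) - 98339*(-1/(248*(315 + 96))) = 108953*(-1/483829) - 98339/((-248*411)) = -108953/483829 - 98339/(-101928) = -108953/483829 - 98339*(-1/101928) = -108953/483829 + 98339/101928 = 36473898647/49315722312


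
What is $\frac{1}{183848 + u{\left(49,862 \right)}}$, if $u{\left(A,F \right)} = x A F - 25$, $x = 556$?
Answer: $\frac{1}{23668151} \approx 4.2251 \cdot 10^{-8}$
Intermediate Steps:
$u{\left(A,F \right)} = -25 + 556 A F$ ($u{\left(A,F \right)} = 556 A F - 25 = -25 + 556 A F$)
$\frac{1}{183848 + u{\left(49,862 \right)}} = \frac{1}{183848 - \left(25 - 23484328\right)} = \frac{1}{183848 + \left(-25 + 23484328\right)} = \frac{1}{183848 + 23484303} = \frac{1}{23668151}$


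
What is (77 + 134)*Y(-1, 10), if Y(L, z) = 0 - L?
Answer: 211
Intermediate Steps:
Y(L, z) = -L
(77 + 134)*Y(-1, 10) = (77 + 134)*(-1*(-1)) = 211*1 = 211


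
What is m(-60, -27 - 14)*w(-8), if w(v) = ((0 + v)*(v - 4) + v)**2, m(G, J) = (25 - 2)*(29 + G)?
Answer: -5521472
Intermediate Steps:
m(G, J) = 667 + 23*G (m(G, J) = 23*(29 + G) = 667 + 23*G)
w(v) = (v + v*(-4 + v))**2 (w(v) = (v*(-4 + v) + v)**2 = (v + v*(-4 + v))**2)
m(-60, -27 - 14)*w(-8) = (667 + 23*(-60))*((-8)**2*(-3 - 8)**2) = (667 - 1380)*(64*(-11)**2) = -45632*121 = -713*7744 = -5521472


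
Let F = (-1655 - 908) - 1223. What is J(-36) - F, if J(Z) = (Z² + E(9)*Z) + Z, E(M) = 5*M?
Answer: 3426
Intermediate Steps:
J(Z) = Z² + 46*Z (J(Z) = (Z² + (5*9)*Z) + Z = (Z² + 45*Z) + Z = Z² + 46*Z)
F = -3786 (F = -2563 - 1223 = -3786)
J(-36) - F = -36*(46 - 36) - 1*(-3786) = -36*10 + 3786 = -360 + 3786 = 3426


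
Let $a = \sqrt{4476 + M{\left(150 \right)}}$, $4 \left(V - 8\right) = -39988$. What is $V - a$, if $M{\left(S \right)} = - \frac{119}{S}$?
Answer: $-9989 - \frac{\sqrt{4027686}}{30} \approx -10056.0$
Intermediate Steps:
$V = -9989$ ($V = 8 + \frac{1}{4} \left(-39988\right) = 8 - 9997 = -9989$)
$a = \frac{\sqrt{4027686}}{30}$ ($a = \sqrt{4476 - \frac{119}{150}} = \sqrt{\frac{671281}{150}} = \frac{\sqrt{4027686}}{30} \approx 66.897$)
$V - a = -9989 - \frac{\sqrt{4027686}}{30}$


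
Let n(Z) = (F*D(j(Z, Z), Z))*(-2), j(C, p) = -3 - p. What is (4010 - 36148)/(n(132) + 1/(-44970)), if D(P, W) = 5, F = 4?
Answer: 1445245860/1798801 ≈ 803.45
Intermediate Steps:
n(Z) = -40 (n(Z) = (4*5)*(-2) = 20*(-2) = -40)
(4010 - 36148)/(n(132) + 1/(-44970)) = (4010 - 36148)/(-40 + 1/(-44970)) = -32138/(-40 - 1/44970) = -32138/(-1798801/44970) = -32138*(-44970/1798801) = 1445245860/1798801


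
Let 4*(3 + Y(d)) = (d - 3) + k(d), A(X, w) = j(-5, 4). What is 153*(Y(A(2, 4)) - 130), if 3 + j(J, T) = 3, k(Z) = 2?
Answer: -81549/4 ≈ -20387.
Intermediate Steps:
j(J, T) = 0 (j(J, T) = -3 + 3 = 0)
A(X, w) = 0
Y(d) = -13/4 + d/4 (Y(d) = -3 + ((d - 3) + 2)/4 = -3 + ((-3 + d) + 2)/4 = -3 + (-1 + d)/4 = -3 + (-¼ + d/4) = -13/4 + d/4)
153*(Y(A(2, 4)) - 130) = 153*((-13/4 + (¼)*0) - 130) = 153*((-13/4 + 0) - 130) = 153*(-13/4 - 130) = 153*(-533/4) = -81549/4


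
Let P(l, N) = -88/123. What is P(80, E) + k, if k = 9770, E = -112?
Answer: 1201622/123 ≈ 9769.3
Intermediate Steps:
P(l, N) = -88/123 (P(l, N) = -88*1/123 = -88/123)
P(80, E) + k = -88/123 + 9770 = 1201622/123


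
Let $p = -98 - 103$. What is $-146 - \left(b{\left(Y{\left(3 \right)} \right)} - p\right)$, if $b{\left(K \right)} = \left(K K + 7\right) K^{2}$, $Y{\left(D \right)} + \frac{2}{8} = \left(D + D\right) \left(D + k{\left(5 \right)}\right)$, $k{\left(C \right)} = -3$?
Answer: $- \frac{88945}{256} \approx -347.44$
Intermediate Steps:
$p = -201$ ($p = -98 - 103 = -201$)
$Y{\left(D \right)} = - \frac{1}{4} + 2 D \left(-3 + D\right)$ ($Y{\left(D \right)} = - \frac{1}{4} + \left(D + D\right) \left(D - 3\right) = - \frac{1}{4} + 2 D \left(-3 + D\right)$)
$b{\left(K \right)} = K^{2} \left(7 + K^{2}\right)$ ($b{\left(K \right)} = \left(K^{2} + 7\right) K^{2} = \left(7 + K^{2}\right) K^{2} = K^{2} \left(7 + K^{2}\right)$)
$-146 - \left(b{\left(Y{\left(3 \right)} \right)} - p\right) = -146 - \left(\left(- \frac{1}{4} - 18 + 2 \cdot 3^{2}\right)^{2} \left(7 + \left(- \frac{1}{4} - 18 + 2 \cdot 3^{2}\right)^{2}\right) - -201\right) = -146 - \left(\left(- \frac{1}{4} - 18 + 2 \cdot 9\right)^{2} \left(7 + \left(- \frac{1}{4} - 18 + 2 \cdot 9\right)^{2}\right) + 201\right) = -146 - \left(\left(- \frac{1}{4} - 18 + 18\right)^{2} \left(7 + \left(- \frac{1}{4} - 18 + 18\right)^{2}\right) + 201\right) = -146 - \left(\left(- \frac{1}{4}\right)^{2} \left(7 + \left(- \frac{1}{4}\right)^{2}\right) + 201\right) = -146 - \left(\frac{7 + \frac{1}{16}}{16} + 201\right) = -146 - \left(\frac{1}{16} \cdot \frac{113}{16} + 201\right) = -146 - \left(\frac{113}{256} + 201\right) = -146 - \frac{51569}{256} = - \frac{88945}{256}$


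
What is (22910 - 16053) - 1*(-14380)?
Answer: 21237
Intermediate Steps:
(22910 - 16053) - 1*(-14380) = 6857 + 14380 = 21237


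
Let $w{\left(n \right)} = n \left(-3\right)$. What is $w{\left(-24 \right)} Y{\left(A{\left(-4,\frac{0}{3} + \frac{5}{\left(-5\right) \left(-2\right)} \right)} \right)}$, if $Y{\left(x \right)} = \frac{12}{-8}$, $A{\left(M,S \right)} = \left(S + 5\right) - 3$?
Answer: $-108$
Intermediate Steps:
$A{\left(M,S \right)} = 2 + S$ ($A{\left(M,S \right)} = \left(5 + S\right) - 3 = 2 + S$)
$Y{\left(x \right)} = - \frac{3}{2}$ ($Y{\left(x \right)} = 12 \left(- \frac{1}{8}\right) = - \frac{3}{2}$)
$w{\left(n \right)} = - 3 n$
$w{\left(-24 \right)} Y{\left(A{\left(-4,\frac{0}{3} + \frac{5}{\left(-5\right) \left(-2\right)} \right)} \right)} = \left(-3\right) \left(-24\right) \left(- \frac{3}{2}\right) = 72 \left(- \frac{3}{2}\right) = -108$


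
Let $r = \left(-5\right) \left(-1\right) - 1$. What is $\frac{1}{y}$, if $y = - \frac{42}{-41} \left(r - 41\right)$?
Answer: $- \frac{41}{1554} \approx -0.026384$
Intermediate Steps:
$r = 4$ ($r = 5 - 1 = 4$)
$y = - \frac{1554}{41}$ ($y = - \frac{42}{-41} \left(4 - 41\right) = \left(-42\right) \left(- \frac{1}{41}\right) \left(-37\right) = \frac{42}{41} \left(-37\right) = - \frac{1554}{41} \approx -37.902$)
$\frac{1}{y} = \frac{1}{- \frac{1554}{41}} = - \frac{41}{1554}$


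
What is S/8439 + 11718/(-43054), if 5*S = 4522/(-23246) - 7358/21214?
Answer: -30480056547545293/111983827889439165 ≈ -0.27218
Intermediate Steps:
S = -66743444/616425805 (S = (4522/(-23246) - 7358/21214)/5 = (4522*(-1/23246) - 7358*1/21214)/5 = (-2261/11623 - 3679/10607)/5 = (1/5)*(-66743444/123285161) = -66743444/616425805 ≈ -0.10827)
S/8439 + 11718/(-43054) = -66743444/616425805/8439 + 11718/(-43054) = -66743444/616425805*1/8439 + 11718*(-1/43054) = -66743444/5202017368395 - 5859/21527 = -30480056547545293/111983827889439165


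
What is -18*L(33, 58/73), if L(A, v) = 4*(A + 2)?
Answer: -2520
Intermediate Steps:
L(A, v) = 8 + 4*A (L(A, v) = 4*(2 + A) = 8 + 4*A)
-18*L(33, 58/73) = -18*(8 + 4*33) = -18*(8 + 132) = -18*140 = -2520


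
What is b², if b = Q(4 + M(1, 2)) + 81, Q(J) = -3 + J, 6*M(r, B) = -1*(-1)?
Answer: 243049/36 ≈ 6751.4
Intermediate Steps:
M(r, B) = ⅙ (M(r, B) = (-1*(-1))/6 = (⅙)*1 = ⅙)
b = 493/6 (b = (-3 + (4 + ⅙)) + 81 = (-3 + 25/6) + 81 = 7/6 + 81 = 493/6 ≈ 82.167)
b² = (493/6)² = 243049/36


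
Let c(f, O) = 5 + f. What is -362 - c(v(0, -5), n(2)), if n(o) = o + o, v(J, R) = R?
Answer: -362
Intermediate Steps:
n(o) = 2*o
-362 - c(v(0, -5), n(2)) = -362 - (5 - 5) = -362 - 1*0 = -362 + 0 = -362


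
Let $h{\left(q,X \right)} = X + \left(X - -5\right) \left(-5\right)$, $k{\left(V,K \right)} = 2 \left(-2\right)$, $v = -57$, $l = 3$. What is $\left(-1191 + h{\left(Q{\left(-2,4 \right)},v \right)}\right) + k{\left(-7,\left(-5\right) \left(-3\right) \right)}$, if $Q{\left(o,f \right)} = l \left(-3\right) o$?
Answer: $-992$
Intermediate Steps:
$Q{\left(o,f \right)} = - 9 o$ ($Q{\left(o,f \right)} = 3 \left(-3\right) o = - 9 o$)
$k{\left(V,K \right)} = -4$
$h{\left(q,X \right)} = -25 - 4 X$ ($h{\left(q,X \right)} = X + \left(X + 5\right) \left(-5\right) = X + \left(5 + X\right) \left(-5\right) = X - \left(25 + 5 X\right) = -25 - 4 X$)
$\left(-1191 + h{\left(Q{\left(-2,4 \right)},v \right)}\right) + k{\left(-7,\left(-5\right) \left(-3\right) \right)} = \left(-1191 - -203\right) - 4 = \left(-1191 + \left(-25 + 228\right)\right) - 4 = \left(-1191 + 203\right) - 4 = -988 - 4 = -992$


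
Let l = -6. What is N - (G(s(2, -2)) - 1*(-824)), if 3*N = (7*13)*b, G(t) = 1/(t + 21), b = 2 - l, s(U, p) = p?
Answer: -33139/57 ≈ -581.39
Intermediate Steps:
b = 8 (b = 2 - 1*(-6) = 2 + 6 = 8)
G(t) = 1/(21 + t)
N = 728/3 (N = ((7*13)*8)/3 = (91*8)/3 = (⅓)*728 = 728/3 ≈ 242.67)
N - (G(s(2, -2)) - 1*(-824)) = 728/3 - (1/(21 - 2) - 1*(-824)) = 728/3 - (1/19 + 824) = 728/3 - 1*15657/19 = 728/3 - 15657/19 = -33139/57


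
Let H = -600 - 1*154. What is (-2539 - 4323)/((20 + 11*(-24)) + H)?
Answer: 3431/499 ≈ 6.8757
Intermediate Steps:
H = -754 (H = -600 - 154 = -754)
(-2539 - 4323)/((20 + 11*(-24)) + H) = (-2539 - 4323)/((20 + 11*(-24)) - 754) = -6862/((20 - 264) - 754) = -6862/(-244 - 754) = -6862/(-998) = -6862*(-1/998) = 3431/499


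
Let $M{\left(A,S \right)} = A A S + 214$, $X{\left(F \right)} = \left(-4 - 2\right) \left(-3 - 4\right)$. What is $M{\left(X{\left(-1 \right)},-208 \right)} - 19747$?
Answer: $-386445$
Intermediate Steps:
$X{\left(F \right)} = 42$ ($X{\left(F \right)} = \left(-6\right) \left(-7\right) = 42$)
$M{\left(A,S \right)} = 214 + S A^{2}$ ($M{\left(A,S \right)} = A^{2} S + 214 = S A^{2} + 214 = 214 + S A^{2}$)
$M{\left(X{\left(-1 \right)},-208 \right)} - 19747 = \left(214 - 208 \cdot 42^{2}\right) - 19747 = \left(214 - 366912\right) - 19747 = -366698 - 19747 = -386445$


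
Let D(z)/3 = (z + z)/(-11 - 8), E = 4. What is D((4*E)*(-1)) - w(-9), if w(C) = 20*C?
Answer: 3516/19 ≈ 185.05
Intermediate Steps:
D(z) = -6*z/19 (D(z) = 3*((z + z)/(-11 - 8)) = 3*((2*z)/(-19)) = 3*((2*z)*(-1/19)) = 3*(-2*z/19) = -6*z/19)
D((4*E)*(-1)) - w(-9) = -6*4*4*(-1)/19 - 20*(-9) = -96*(-1)/19 - 1*(-180) = -6/19*(-16) + 180 = 96/19 + 180 = 3516/19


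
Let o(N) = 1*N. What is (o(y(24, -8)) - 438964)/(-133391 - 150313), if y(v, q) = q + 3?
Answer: 146323/94568 ≈ 1.5473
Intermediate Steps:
y(v, q) = 3 + q
o(N) = N
(o(y(24, -8)) - 438964)/(-133391 - 150313) = ((3 - 8) - 438964)/(-133391 - 150313) = (-5 - 438964)/(-283704) = -438969*(-1/283704) = 146323/94568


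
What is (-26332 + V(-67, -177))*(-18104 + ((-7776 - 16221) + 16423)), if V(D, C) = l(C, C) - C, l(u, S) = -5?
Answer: 671736480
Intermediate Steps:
V(D, C) = -5 - C
(-26332 + V(-67, -177))*(-18104 + ((-7776 - 16221) + 16423)) = (-26332 + (-5 - 1*(-177)))*(-18104 + ((-7776 - 16221) + 16423)) = (-26332 + (-5 + 177))*(-18104 + (-23997 + 16423)) = (-26332 + 172)*(-18104 - 7574) = -26160*(-25678) = 671736480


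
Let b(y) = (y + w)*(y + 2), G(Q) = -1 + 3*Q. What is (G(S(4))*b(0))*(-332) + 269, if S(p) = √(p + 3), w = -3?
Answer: -1723 + 5976*√7 ≈ 14088.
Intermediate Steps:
S(p) = √(3 + p)
b(y) = (-3 + y)*(2 + y) (b(y) = (y - 3)*(y + 2) = (-3 + y)*(2 + y))
(G(S(4))*b(0))*(-332) + 269 = ((-1 + 3*√(3 + 4))*(-6 + 0² - 1*0))*(-332) + 269 = ((-1 + 3*√7)*(-6 + 0 + 0))*(-332) + 269 = ((-1 + 3*√7)*(-6))*(-332) + 269 = (6 - 18*√7)*(-332) + 269 = (-1992 + 5976*√7) + 269 = -1723 + 5976*√7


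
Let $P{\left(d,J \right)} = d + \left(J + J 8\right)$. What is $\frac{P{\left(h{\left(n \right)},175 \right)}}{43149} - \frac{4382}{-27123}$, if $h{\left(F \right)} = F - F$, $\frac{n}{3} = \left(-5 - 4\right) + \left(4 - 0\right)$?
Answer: $\frac{77265881}{390110109} \approx 0.19806$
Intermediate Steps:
$n = -15$ ($n = 3 \left(\left(-5 - 4\right) + \left(4 - 0\right)\right) = 3 \left(-9 + \left(4 + 0\right)\right) = 3 \left(-9 + 4\right) = 3 \left(-5\right) = -15$)
$h{\left(F \right)} = 0$
$P{\left(d,J \right)} = d + 9 J$ ($P{\left(d,J \right)} = d + \left(J + 8 J\right) = d + 9 J$)
$\frac{P{\left(h{\left(n \right)},175 \right)}}{43149} - \frac{4382}{-27123} = \frac{0 + 9 \cdot 175}{43149} - \frac{4382}{-27123} = \left(0 + 1575\right) \frac{1}{43149} - - \frac{4382}{27123} = 1575 \cdot \frac{1}{43149} + \frac{4382}{27123} = \frac{525}{14383} + \frac{4382}{27123} = \frac{77265881}{390110109}$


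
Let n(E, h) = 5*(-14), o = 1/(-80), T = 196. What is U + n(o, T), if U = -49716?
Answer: -49786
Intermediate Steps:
o = -1/80 ≈ -0.012500
n(E, h) = -70
U + n(o, T) = -49716 - 70 = -49786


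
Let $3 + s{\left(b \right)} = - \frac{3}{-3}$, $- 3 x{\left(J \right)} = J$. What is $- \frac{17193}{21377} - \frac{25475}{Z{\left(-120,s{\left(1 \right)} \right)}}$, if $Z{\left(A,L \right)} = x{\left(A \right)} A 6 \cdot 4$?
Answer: $- \frac{57442181}{98505216} \approx -0.58314$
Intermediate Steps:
$x{\left(J \right)} = - \frac{J}{3}$
$s{\left(b \right)} = -2$ ($s{\left(b \right)} = -3 - \frac{3}{-3} = -3 - -1 = -3 + 1 = -2$)
$Z{\left(A,L \right)} = - 8 A^{2}$ ($Z{\left(A,L \right)} = - \frac{A}{3} A 6 \cdot 4 = - \frac{A^{2}}{3} \cdot 24 = - 8 A^{2}$)
$- \frac{17193}{21377} - \frac{25475}{Z{\left(-120,s{\left(1 \right)} \right)}} = - \frac{17193}{21377} - \frac{25475}{\left(-8\right) \left(-120\right)^{2}} = \left(-17193\right) \frac{1}{21377} - \frac{25475}{\left(-8\right) 14400} = - \frac{17193}{21377} - \frac{25475}{-115200} = - \frac{17193}{21377} - - \frac{1019}{4608} = - \frac{17193}{21377} + \frac{1019}{4608} = - \frac{57442181}{98505216}$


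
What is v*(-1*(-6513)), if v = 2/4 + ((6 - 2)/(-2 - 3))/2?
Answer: 6513/10 ≈ 651.30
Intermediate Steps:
v = ⅒ (v = 2*(¼) + (4/(-5))*(½) = ½ + (4*(-⅕))*(½) = ½ - ⅘*½ = ½ - ⅖ = ⅒ ≈ 0.10000)
v*(-1*(-6513)) = (-1*(-6513))/10 = (⅒)*6513 = 6513/10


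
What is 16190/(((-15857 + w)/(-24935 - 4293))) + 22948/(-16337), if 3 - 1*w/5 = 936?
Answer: 124680952032/5407547 ≈ 23057.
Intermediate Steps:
w = -4665 (w = 15 - 5*936 = 15 - 4680 = -4665)
16190/(((-15857 + w)/(-24935 - 4293))) + 22948/(-16337) = 16190/(((-15857 - 4665)/(-24935 - 4293))) + 22948/(-16337) = 16190/((-20522/(-29228))) + 22948*(-1/16337) = 16190/((-20522*(-1/29228))) - 22948/16337 = 16190/(10261/14614) - 22948/16337 = 16190*(14614/10261) - 22948/16337 = 236600660/10261 - 22948/16337 = 124680952032/5407547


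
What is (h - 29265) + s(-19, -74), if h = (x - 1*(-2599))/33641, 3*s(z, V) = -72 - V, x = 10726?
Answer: -2953404338/100923 ≈ -29264.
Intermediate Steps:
s(z, V) = -24 - V/3 (s(z, V) = (-72 - V)/3 = -24 - V/3)
h = 13325/33641 (h = (10726 - 1*(-2599))/33641 = (10726 + 2599)*(1/33641) = 13325*(1/33641) = 13325/33641 ≈ 0.39609)
(h - 29265) + s(-19, -74) = (13325/33641 - 29265) + (-24 - ⅓*(-74)) = -984490540/33641 + (-24 + 74/3) = -984490540/33641 + ⅔ = -2953404338/100923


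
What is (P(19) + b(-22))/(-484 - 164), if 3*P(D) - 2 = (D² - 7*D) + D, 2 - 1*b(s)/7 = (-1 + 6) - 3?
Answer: -83/648 ≈ -0.12809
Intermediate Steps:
b(s) = 0 (b(s) = 14 - 7*((-1 + 6) - 3) = 14 - 7*(5 - 3) = 14 - 7*2 = 14 - 14 = 0)
P(D) = ⅔ - 2*D + D²/3 (P(D) = ⅔ + ((D² - 7*D) + D)/3 = ⅔ + (D² - 6*D)/3 = ⅔ + (-2*D + D²/3) = ⅔ - 2*D + D²/3)
(P(19) + b(-22))/(-484 - 164) = ((⅔ - 2*19 + (⅓)*19²) + 0)/(-484 - 164) = ((⅔ - 38 + (⅓)*361) + 0)/(-648) = ((⅔ - 38 + 361/3) + 0)*(-1/648) = (83 + 0)*(-1/648) = 83*(-1/648) = -83/648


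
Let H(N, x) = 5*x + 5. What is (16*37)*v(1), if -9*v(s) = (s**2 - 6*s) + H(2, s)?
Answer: -2960/9 ≈ -328.89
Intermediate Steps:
H(N, x) = 5 + 5*x
v(s) = -5/9 - s**2/9 + s/9 (v(s) = -((s**2 - 6*s) + (5 + 5*s))/9 = -(5 + s**2 - s)/9 = -5/9 - s**2/9 + s/9)
(16*37)*v(1) = (16*37)*(-5/9 - 1/9*1**2 + (1/9)*1) = 592*(-5/9 - 1/9*1 + 1/9) = 592*(-5/9 - 1/9 + 1/9) = 592*(-5/9) = -2960/9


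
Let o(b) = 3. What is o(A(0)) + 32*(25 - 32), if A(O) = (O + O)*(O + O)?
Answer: -221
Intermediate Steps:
A(O) = 4*O**2 (A(O) = (2*O)*(2*O) = 4*O**2)
o(A(0)) + 32*(25 - 32) = 3 + 32*(25 - 32) = 3 + 32*(-7) = 3 - 224 = -221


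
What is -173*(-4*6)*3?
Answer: 12456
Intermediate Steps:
-173*(-4*6)*3 = -(-4152)*3 = -173*(-72) = 12456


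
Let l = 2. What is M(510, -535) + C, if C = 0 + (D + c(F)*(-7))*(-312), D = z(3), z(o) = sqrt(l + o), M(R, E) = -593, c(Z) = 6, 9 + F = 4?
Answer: 12511 - 312*sqrt(5) ≈ 11813.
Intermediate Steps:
F = -5 (F = -9 + 4 = -5)
z(o) = sqrt(2 + o)
D = sqrt(5) (D = sqrt(2 + 3) = sqrt(5) ≈ 2.2361)
C = 13104 - 312*sqrt(5) (C = 0 + (sqrt(5) + 6*(-7))*(-312) = 0 + (sqrt(5) - 42)*(-312) = 0 + (-42 + sqrt(5))*(-312) = 0 + (13104 - 312*sqrt(5)) = 13104 - 312*sqrt(5) ≈ 12406.)
M(510, -535) + C = -593 + (13104 - 312*sqrt(5)) = 12511 - 312*sqrt(5)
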